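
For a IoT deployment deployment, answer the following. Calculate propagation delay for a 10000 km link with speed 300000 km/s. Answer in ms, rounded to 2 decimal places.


Given: distance = 10000 km, speed = 300000 km/s
Delay = distance / speed = 10000 / 300000 seconds
Delay in ms = 10000 * 1000 / 300000
Delay = 33.3333 ms
Rounded to 2 dp = 33.33 ms

33.33


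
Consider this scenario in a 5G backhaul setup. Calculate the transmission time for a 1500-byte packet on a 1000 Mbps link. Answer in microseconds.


Given: packet = 1500 bytes, bandwidth = 1000 Mbps
Packet in bits = 1500 * 8 = 12000 bits
Bandwidth = 1000 * 10^6 = 1000000000 bps
Time = 12000 / 1000000000 seconds
Time in us = 12000 * 10^6 / 1000000000 = 12

12


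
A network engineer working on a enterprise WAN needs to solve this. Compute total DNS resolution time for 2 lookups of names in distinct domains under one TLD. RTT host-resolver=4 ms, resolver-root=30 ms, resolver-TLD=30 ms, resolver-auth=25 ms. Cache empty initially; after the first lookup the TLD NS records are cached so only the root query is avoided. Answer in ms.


Lookup 1 (cold cache): local + root + TLD + auth = 4 + 30 + 30 + 25 = 89 ms
Lookups 2..2 (TLD NS cached -> skip root; new domain -> still ask TLD and auth): local + TLD + auth = 4 + 30 + 25 = 59 ms each
Remaining 1 lookups: 1 * 59 = 59 ms
Total = 89 + 59 = 148 ms

148


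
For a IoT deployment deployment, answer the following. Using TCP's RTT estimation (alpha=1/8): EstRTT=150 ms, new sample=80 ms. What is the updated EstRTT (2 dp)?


Given: EstRTT = 150 ms, SampleRTT = 80 ms, alpha = 1/8
New EstRTT = (1 - alpha) * EstRTT + alpha * SampleRTT
(7/8) * 150 = 131.25
(1/8) * 80 = 10
New EstRTT = 131.25 + 10 = 141.25 ms -> 141.25 ms (2 dp)

141.25


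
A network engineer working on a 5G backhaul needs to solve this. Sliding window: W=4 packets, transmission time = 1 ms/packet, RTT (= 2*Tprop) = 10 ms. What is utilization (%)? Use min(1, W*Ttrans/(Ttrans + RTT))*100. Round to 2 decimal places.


Given: W = 4, Ttrans = 1 ms, RTT = 10 ms (= 2 * Tprop, Tprop = 5 ms)
Cycle time = Ttrans + RTT = 1 + 10 = 11 ms (first packet sent until its ACK returns)
W * Ttrans = 4 * 1 = 4 ms of sending per cycle
W * Ttrans / (Ttrans + RTT) = 4 / 11 = 0.363636
U = min(1, 0.363636) = 0.363636
U% = 36.36%

36.36


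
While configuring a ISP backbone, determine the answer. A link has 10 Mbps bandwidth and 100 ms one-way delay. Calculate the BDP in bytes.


Given: bandwidth = 10 Mbps, delay = 100 ms
BDP in bits = 10 * 10^6 * 100 / 1000
BDP in bits = 1000000
BDP in bytes = 1000000 / 8 = 125000

125000


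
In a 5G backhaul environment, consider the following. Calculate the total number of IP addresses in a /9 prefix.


Given: CIDR prefix /9
Host bits = 32 - 9 = 23
Total addresses = 2^23 = 8388608

8388608


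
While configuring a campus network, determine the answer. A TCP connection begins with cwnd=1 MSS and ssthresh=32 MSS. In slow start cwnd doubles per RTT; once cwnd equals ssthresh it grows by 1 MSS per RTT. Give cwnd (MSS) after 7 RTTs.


RTT 0: cwnd = 1 MSS (initial)
RTT 1: cwnd = 2 MSS (slow start, doubled)
RTT 2: cwnd = 4 MSS (slow start, doubled)
RTT 3: cwnd = 8 MSS (slow start, doubled)
RTT 4: cwnd = 16 MSS (slow start, doubled)
RTT 5: cwnd = 32 MSS (slow start, doubled)
RTT 6: cwnd = 33 MSS (congestion avoidance, +1)
RTT 7: cwnd = 34 MSS (congestion avoidance, +1)

34


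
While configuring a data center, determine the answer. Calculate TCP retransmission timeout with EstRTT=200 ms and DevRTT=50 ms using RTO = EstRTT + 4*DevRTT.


Given: EstRTT = 200 ms, DevRTT = 50 ms
Timeout = EstRTT + 4 * DevRTT
4 * DevRTT = 4 * 50 = 200
Timeout = 200 + 200 = 400 ms

400


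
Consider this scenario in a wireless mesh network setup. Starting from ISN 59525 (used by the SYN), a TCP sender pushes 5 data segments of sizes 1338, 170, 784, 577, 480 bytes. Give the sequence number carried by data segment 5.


The SYN occupies sequence number ISN = 59525, so the first data byte is ISN + 1 = 59526.
SEQ of data segment i = (ISN + 1) + sum of payload sizes of segments 1..i-1.
Segment 1: SEQ = 59526, payload = 1338 bytes
Segment 2: SEQ = 60864, payload = 170 bytes
Segment 3: SEQ = 61034, payload = 784 bytes
Segment 4: SEQ = 61818, payload = 577 bytes
Segment 5: SEQ = 62395, payload = 480 bytes
SEQ of segment 5 = 59526 + 1338 + 170 + 784 + 577 = 62395

62395


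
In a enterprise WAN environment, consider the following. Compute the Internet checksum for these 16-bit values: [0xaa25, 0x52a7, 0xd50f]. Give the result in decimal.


Given words: [0xaa25, 0x52a7, 0xd50f]
Step 1: Sum all words
Raw sum = 43557 + 21159 + 54543 = 119259
Step 2: Fold carry: (53723 + 1) = 53724
One's complement = ~53724 & 0xFFFF = 11811

11811


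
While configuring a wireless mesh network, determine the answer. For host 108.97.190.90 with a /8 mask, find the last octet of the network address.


Given: IP = 108.97.190.90, prefix = /8
Subnet mask = 255.0.0.0
Last octet of IP: 90
Last octet of mask: 0
Network last octet = 90 AND 0 = 0

0


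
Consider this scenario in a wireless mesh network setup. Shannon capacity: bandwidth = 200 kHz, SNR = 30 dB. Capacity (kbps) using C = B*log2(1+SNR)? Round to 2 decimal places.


Given: B = 200 kHz, SNR = 30 dB
SNR linear = 10^(30/10) = 1000
1 + SNR = 1001
log2(1001) = 9.9672262588
C = 200 * 1000 * 9.9672262588 = 1993445.2518 bps
C = 1993.445252 kbps -> 1993.45 kbps (2 dp)

1993.45


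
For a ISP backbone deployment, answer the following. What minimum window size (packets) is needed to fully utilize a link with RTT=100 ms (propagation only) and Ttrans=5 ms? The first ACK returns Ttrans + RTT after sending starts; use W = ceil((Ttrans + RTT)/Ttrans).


Given: Ttrans = 5 ms, RTT = 100 ms (= 2 * Tprop, Tprop = 50 ms)
Time until first ACK returns = Ttrans + RTT = 5 + 100 = 105 ms
Need W * Ttrans >= Ttrans + RTT  ->  W >= (Ttrans + RTT) / Ttrans
(Ttrans + RTT) / Ttrans = 105 / 5 = 21
W_min = ceil(21) = 21

21


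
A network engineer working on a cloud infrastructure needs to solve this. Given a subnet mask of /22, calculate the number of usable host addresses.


Given: subnet mask /22
Host bits = 32 - 22 = 10
Total addresses = 2^10 = 1024
Usable hosts = 1024 - 2 (network + broadcast) = 1022

1022


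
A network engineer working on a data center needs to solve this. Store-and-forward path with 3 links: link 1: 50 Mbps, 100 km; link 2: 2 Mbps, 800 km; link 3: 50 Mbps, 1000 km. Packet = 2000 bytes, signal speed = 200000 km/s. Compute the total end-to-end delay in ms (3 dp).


Packet = 2000 bytes = 16000 bits. Store-and-forward: sum (t_trans + t_prop) per link.
Link 1: t_trans = 16000/(50*10^6) s = 0.3200 ms; t_prop = 100/200000 s = 0.5000 ms; subtotal = 0.8200 ms
Link 2: t_trans = 16000/(2*10^6) s = 8.0000 ms; t_prop = 800/200000 s = 4.0000 ms; subtotal = 12.0000 ms
Link 3: t_trans = 16000/(50*10^6) s = 0.3200 ms; t_prop = 1000/200000 s = 5.0000 ms; subtotal = 5.3200 ms
End-to-end = 0.8200 + 12.0000 + 5.3200 = 18.1400 ms -> 18.140 ms (3 dp)

18.140


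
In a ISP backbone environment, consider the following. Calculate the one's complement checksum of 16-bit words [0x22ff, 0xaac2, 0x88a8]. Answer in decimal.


Given words: [0x22ff, 0xaac2, 0x88a8]
Step 1: Sum all words
Raw sum = 8959 + 43714 + 34984 = 87657
Step 2: Fold carry: (22121 + 1) = 22122
One's complement = ~22122 & 0xFFFF = 43413

43413


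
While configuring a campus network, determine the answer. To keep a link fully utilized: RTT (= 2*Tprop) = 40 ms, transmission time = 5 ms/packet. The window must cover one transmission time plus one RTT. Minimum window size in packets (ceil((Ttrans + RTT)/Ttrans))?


Given: Ttrans = 5 ms, RTT = 40 ms (= 2 * Tprop, Tprop = 20 ms)
Time until first ACK returns = Ttrans + RTT = 5 + 40 = 45 ms
Need W * Ttrans >= Ttrans + RTT  ->  W >= (Ttrans + RTT) / Ttrans
(Ttrans + RTT) / Ttrans = 45 / 5 = 9
W_min = ceil(9) = 9

9


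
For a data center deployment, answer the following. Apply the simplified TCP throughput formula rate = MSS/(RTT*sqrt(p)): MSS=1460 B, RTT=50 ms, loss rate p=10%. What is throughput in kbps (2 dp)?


Given: MSS = 1460 bytes, RTT = 50 ms, loss = 10%
RTT in seconds = 50 / 1000 = 0.05
Loss rate = 10% = 0.1
sqrt(loss) = sqrt(0.1) = 0.316227766017
Throughput (bytes/s) = 1460 / (0.05 * 0.316227766017) = 92338.5077
Throughput (kbps) = 92338.5077 * 8 / 1000 = 738.708061 -> 738.71 kbps (2 dp)

738.71


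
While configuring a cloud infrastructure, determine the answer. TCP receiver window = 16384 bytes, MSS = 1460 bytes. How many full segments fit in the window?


Given: RWND = 16384 bytes, MSS = 1460 bytes
Full segments = floor(RWND / MSS)
Full segments = floor(16384 / 1460)
Full segments = floor(11.2219) = 11

11


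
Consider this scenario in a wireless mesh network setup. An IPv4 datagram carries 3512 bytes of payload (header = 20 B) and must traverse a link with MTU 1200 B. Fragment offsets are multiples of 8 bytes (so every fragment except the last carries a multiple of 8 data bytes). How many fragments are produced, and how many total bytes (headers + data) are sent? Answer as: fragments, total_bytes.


Max data per non-final fragment = floor((MTU - header)/8)*8 = floor((1200 - 20)/8)*8 = floor(1180/8)*8 = 1176 B
Final fragment needs no 8-byte alignment: it can carry up to MTU - header = 1180 B
Non-final fragments needed = ceil((payload - 1180) / 1176) = ceil(2332/1176) = ceil(1.9830) = 2
Number of fragments = 2 + 1 = 3
Fragment sizes (data): 2 * 1176 B + 1160 B (last, 1160 <= 1180 OK)
Total bytes sent = payload + n_frags * header = 3512 + 3*20 = 3512 + 60 = 3572 B

3, 3572


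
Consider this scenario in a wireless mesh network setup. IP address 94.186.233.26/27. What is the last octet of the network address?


Given: IP = 94.186.233.26, prefix = /27
Subnet mask = 255.255.255.224
Last octet of IP: 26
Last octet of mask: 224
Network last octet = 26 AND 224 = 0

0


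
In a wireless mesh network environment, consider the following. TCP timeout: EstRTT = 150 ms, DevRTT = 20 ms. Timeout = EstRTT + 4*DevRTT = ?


Given: EstRTT = 150 ms, DevRTT = 20 ms
Timeout = EstRTT + 4 * DevRTT
4 * DevRTT = 4 * 20 = 80
Timeout = 150 + 80 = 230 ms

230


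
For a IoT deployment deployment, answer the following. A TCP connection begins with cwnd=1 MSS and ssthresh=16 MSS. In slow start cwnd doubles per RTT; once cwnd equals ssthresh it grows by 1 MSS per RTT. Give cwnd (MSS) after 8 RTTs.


RTT 0: cwnd = 1 MSS (initial)
RTT 1: cwnd = 2 MSS (slow start, doubled)
RTT 2: cwnd = 4 MSS (slow start, doubled)
RTT 3: cwnd = 8 MSS (slow start, doubled)
RTT 4: cwnd = 16 MSS (slow start, doubled)
RTT 5: cwnd = 17 MSS (congestion avoidance, +1)
RTT 6: cwnd = 18 MSS (congestion avoidance, +1)
RTT 7: cwnd = 19 MSS (congestion avoidance, +1)
RTT 8: cwnd = 20 MSS (congestion avoidance, +1)

20


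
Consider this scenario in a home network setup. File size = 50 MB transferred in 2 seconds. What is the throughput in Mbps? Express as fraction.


Given: file = 50 MB, time = 2 s
File in Mb = 50 * 8 = 400 Mb
Throughput = 400 / 2 Mbps
Throughput = 200 Mbps

200


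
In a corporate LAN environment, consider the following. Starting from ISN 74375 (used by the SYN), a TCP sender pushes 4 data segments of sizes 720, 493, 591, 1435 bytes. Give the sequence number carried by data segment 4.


The SYN occupies sequence number ISN = 74375, so the first data byte is ISN + 1 = 74376.
SEQ of data segment i = (ISN + 1) + sum of payload sizes of segments 1..i-1.
Segment 1: SEQ = 74376, payload = 720 bytes
Segment 2: SEQ = 75096, payload = 493 bytes
Segment 3: SEQ = 75589, payload = 591 bytes
Segment 4: SEQ = 76180, payload = 1435 bytes
SEQ of segment 4 = 74376 + 720 + 493 + 591 = 76180

76180


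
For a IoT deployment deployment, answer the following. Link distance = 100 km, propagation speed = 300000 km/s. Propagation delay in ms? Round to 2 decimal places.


Given: distance = 100 km, speed = 300000 km/s
Delay = distance / speed = 100 / 300000 seconds
Delay in ms = 100 * 1000 / 300000
Delay = 0.3333 ms
Rounded to 2 dp = 0.33 ms

0.33


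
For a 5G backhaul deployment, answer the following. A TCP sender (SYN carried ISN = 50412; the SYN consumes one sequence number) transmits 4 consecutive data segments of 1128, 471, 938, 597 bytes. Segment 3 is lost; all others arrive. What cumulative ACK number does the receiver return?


SYN uses sequence number 50412; first data byte = ISN + 1 = 50413.
Segment 1: SEQ = 50413, len = 1128 B, covers [50413, 51540]
Segment 2: SEQ = 51541, len = 471 B, covers [51541, 52011]
Segment 3: SEQ = 52012, len = 938 B, covers [52012, 52949] [LOST]
Segment 4: SEQ = 52950, len = 597 B, covers [52950, 53546]
In-order data received: bytes [50413, 52011] (segments 1..2).
Segment 3 missing -> gap begins at byte 52012; later segments buffered out of order.
Cumulative ACK = next expected in-order byte = 50413 + 1128 + 471 = 52012

52012


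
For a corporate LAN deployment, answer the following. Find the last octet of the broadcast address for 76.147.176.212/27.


Given: IP = 76.147.176.212, prefix = /27
Host bits = 32 - 27 = 5
Network last octet = 212 AND mask = 192
Host part size = 2^5 - 1 = 31
Broadcast last octet = 192 OR 31 = 223

223


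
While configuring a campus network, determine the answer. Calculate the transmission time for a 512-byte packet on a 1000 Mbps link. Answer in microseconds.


Given: packet = 512 bytes, bandwidth = 1000 Mbps
Packet in bits = 512 * 8 = 4096 bits
Bandwidth = 1000 * 10^6 = 1000000000 bps
Time = 4096 / 1000000000 seconds
Time in us = 4096 * 10^6 / 1000000000 = 4.096

4.096


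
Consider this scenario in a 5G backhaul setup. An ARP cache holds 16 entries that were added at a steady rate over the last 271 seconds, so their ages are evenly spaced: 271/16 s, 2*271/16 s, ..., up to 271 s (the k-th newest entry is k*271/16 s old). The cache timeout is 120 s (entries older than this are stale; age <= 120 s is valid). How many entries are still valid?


Ages are k * 271/16 s for k = 1..16 (spacing = 16.9375 s).
Entry k is valid iff k * 271/16 <= 120 iff k <= 16 * 120 / 271 = 7.0849
n_valid = floor(7.0849) = 7
(n_stale = 16 - 7 = 9)

7


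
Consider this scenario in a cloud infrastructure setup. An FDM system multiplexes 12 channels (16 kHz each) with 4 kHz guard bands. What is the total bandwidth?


Given: 12 channels, 16 kHz each, guard = 4 kHz
Channel bandwidth = 12 * 16 = 192 kHz
Guard bands = 11 gaps * 4 kHz = 44 kHz
Total = 192 + 44 = 236 kHz

236


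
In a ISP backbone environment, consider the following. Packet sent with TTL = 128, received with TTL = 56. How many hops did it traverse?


Given: initial TTL = 128, received TTL = 56
Hops = initial TTL - received TTL
Hops = 128 - 56 = 72

72


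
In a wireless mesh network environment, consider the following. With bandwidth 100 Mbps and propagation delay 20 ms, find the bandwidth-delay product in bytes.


Given: bandwidth = 100 Mbps, delay = 20 ms
BDP in bits = 100 * 10^6 * 20 / 1000
BDP in bits = 2000000
BDP in bytes = 2000000 / 8 = 250000

250000


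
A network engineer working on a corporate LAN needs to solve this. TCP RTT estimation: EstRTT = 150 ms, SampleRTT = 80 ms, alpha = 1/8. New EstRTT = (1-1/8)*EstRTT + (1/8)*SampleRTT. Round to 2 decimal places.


Given: EstRTT = 150 ms, SampleRTT = 80 ms, alpha = 1/8
New EstRTT = (1 - alpha) * EstRTT + alpha * SampleRTT
(7/8) * 150 = 131.25
(1/8) * 80 = 10
New EstRTT = 131.25 + 10 = 141.25 ms -> 141.25 ms (2 dp)

141.25


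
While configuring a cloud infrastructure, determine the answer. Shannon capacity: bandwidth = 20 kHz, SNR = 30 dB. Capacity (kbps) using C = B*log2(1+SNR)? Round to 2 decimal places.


Given: B = 20 kHz, SNR = 30 dB
SNR linear = 10^(30/10) = 1000
1 + SNR = 1001
log2(1001) = 9.9672262588
C = 20 * 1000 * 9.9672262588 = 199344.5252 bps
C = 199.344525 kbps -> 199.34 kbps (2 dp)

199.34


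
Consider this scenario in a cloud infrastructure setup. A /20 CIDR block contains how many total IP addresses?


Given: CIDR prefix /20
Host bits = 32 - 20 = 12
Total addresses = 2^12 = 4096

4096


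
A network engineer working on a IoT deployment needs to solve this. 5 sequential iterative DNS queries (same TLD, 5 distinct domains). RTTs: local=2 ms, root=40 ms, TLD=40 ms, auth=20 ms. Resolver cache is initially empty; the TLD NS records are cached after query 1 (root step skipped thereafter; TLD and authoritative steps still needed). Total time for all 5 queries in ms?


Lookup 1 (cold cache): local + root + TLD + auth = 2 + 40 + 40 + 20 = 102 ms
Lookups 2..5 (TLD NS cached -> skip root; new domain -> still ask TLD and auth): local + TLD + auth = 2 + 40 + 20 = 62 ms each
Remaining 4 lookups: 4 * 62 = 248 ms
Total = 102 + 248 = 350 ms

350


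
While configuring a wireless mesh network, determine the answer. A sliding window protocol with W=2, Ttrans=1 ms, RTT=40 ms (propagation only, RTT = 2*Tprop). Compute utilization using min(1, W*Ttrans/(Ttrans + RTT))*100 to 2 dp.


Given: W = 2, Ttrans = 1 ms, RTT = 40 ms (= 2 * Tprop, Tprop = 20 ms)
Cycle time = Ttrans + RTT = 1 + 40 = 41 ms (first packet sent until its ACK returns)
W * Ttrans = 2 * 1 = 2 ms of sending per cycle
W * Ttrans / (Ttrans + RTT) = 2 / 41 = 0.048780
U = min(1, 0.048780) = 0.048780
U% = 4.88%

4.88


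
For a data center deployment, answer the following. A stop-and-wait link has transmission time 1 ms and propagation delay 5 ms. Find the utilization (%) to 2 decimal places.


Given: Ttrans = 1 ms, Tprop = 5 ms
RTT = 2 * Tprop = 2 * 5 = 10 ms
U = Ttrans / (Ttrans + RTT)
U = 1 / (1 + 10)
U = 1 / 11 = 0.090909
U% = 9.09%

9.09


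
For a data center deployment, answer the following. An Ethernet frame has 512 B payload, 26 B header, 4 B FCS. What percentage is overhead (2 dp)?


Given: payload = 512 B, header = 26 B, trailer = 4 B
Overhead bytes = header + trailer = 26 + 4 = 30
Total frame = payload + overhead = 512 + 30 = 542
Overhead % = 30 / 542 * 100 = 5.5351% -> 5.54% (2 dp)

5.54


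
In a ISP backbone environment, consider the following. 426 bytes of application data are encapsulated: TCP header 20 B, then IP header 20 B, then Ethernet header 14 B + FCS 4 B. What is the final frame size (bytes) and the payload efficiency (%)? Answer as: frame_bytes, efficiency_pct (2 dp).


TCP segment = 426 + 20 = 446 B
IP packet = 446 + 20 = 466 B
Ethernet frame = 466 + 14 + 4 = 484 B
Efficiency = app / frame = 426 / 484 = 0.880165 = 88.0165% -> 88.02% (2 dp)

484, 88.02


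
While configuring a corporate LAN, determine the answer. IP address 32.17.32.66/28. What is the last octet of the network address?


Given: IP = 32.17.32.66, prefix = /28
Subnet mask = 255.255.255.240
Last octet of IP: 66
Last octet of mask: 240
Network last octet = 66 AND 240 = 64

64


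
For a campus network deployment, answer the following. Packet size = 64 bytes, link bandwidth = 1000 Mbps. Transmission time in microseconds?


Given: packet = 64 bytes, bandwidth = 1000 Mbps
Packet in bits = 64 * 8 = 512 bits
Bandwidth = 1000 * 10^6 = 1000000000 bps
Time = 512 / 1000000000 seconds
Time in us = 512 * 10^6 / 1000000000 = 0.512

0.512


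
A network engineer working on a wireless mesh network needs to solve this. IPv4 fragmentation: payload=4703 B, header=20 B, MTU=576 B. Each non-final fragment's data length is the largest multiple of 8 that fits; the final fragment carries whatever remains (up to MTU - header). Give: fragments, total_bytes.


Max data per non-final fragment = floor((MTU - header)/8)*8 = floor((576 - 20)/8)*8 = floor(556/8)*8 = 552 B
Final fragment needs no 8-byte alignment: it can carry up to MTU - header = 556 B
Non-final fragments needed = ceil((payload - 556) / 552) = ceil(4147/552) = ceil(7.5127) = 8
Number of fragments = 8 + 1 = 9
Fragment sizes (data): 8 * 552 B + 287 B (last, 287 <= 556 OK)
Total bytes sent = payload + n_frags * header = 4703 + 9*20 = 4703 + 180 = 4883 B

9, 4883


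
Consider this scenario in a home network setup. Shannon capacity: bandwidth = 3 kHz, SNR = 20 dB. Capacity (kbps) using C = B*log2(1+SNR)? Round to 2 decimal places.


Given: B = 3 kHz, SNR = 20 dB
SNR linear = 10^(20/10) = 100
1 + SNR = 101
log2(101) = 6.6582114828
C = 3 * 1000 * 6.6582114828 = 19974.6344 bps
C = 19.974634 kbps -> 19.97 kbps (2 dp)

19.97


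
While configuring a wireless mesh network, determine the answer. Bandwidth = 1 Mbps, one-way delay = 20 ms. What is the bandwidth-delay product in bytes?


Given: bandwidth = 1 Mbps, delay = 20 ms
BDP in bits = 1 * 10^6 * 20 / 1000
BDP in bits = 20000
BDP in bytes = 20000 / 8 = 2500

2500


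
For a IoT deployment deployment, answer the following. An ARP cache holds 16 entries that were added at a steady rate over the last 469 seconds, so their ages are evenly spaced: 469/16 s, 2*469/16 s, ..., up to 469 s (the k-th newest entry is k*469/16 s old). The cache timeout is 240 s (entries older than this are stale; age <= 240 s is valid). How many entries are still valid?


Ages are k * 469/16 s for k = 1..16 (spacing = 29.3125 s).
Entry k is valid iff k * 469/16 <= 240 iff k <= 16 * 240 / 469 = 8.1876
n_valid = floor(8.1876) = 8
(n_stale = 16 - 8 = 8)

8


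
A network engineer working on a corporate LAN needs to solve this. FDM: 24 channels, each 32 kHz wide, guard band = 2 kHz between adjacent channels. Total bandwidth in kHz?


Given: 24 channels, 32 kHz each, guard = 2 kHz
Channel bandwidth = 24 * 32 = 768 kHz
Guard bands = 23 gaps * 2 kHz = 46 kHz
Total = 768 + 46 = 814 kHz

814


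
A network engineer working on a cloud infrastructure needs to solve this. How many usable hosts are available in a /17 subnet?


Given: subnet mask /17
Host bits = 32 - 17 = 15
Total addresses = 2^15 = 32768
Usable hosts = 32768 - 2 (network + broadcast) = 32766

32766


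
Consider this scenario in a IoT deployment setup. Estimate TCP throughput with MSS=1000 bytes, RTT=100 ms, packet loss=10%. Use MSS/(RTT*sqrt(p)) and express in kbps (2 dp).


Given: MSS = 1000 bytes, RTT = 100 ms, loss = 10%
RTT in seconds = 100 / 1000 = 0.1
Loss rate = 10% = 0.1
sqrt(loss) = sqrt(0.1) = 0.316227766017
Throughput (bytes/s) = 1000 / (0.1 * 0.316227766017) = 31622.7766
Throughput (kbps) = 31622.7766 * 8 / 1000 = 252.982213 -> 252.98 kbps (2 dp)

252.98


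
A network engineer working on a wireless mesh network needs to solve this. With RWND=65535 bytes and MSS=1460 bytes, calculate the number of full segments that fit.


Given: RWND = 65535 bytes, MSS = 1460 bytes
Full segments = floor(RWND / MSS)
Full segments = floor(65535 / 1460)
Full segments = floor(44.887) = 44

44


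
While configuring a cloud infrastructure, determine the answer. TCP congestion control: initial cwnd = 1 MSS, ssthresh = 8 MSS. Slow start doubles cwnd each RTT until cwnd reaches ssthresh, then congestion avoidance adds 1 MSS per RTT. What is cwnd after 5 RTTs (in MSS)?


RTT 0: cwnd = 1 MSS (initial)
RTT 1: cwnd = 2 MSS (slow start, doubled)
RTT 2: cwnd = 4 MSS (slow start, doubled)
RTT 3: cwnd = 8 MSS (slow start, doubled)
RTT 4: cwnd = 9 MSS (congestion avoidance, +1)
RTT 5: cwnd = 10 MSS (congestion avoidance, +1)

10


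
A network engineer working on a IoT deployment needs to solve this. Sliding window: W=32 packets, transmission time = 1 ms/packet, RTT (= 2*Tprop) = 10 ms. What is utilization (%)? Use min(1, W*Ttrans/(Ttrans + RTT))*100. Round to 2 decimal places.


Given: W = 32, Ttrans = 1 ms, RTT = 10 ms (= 2 * Tprop, Tprop = 5 ms)
Cycle time = Ttrans + RTT = 1 + 10 = 11 ms (first packet sent until its ACK returns)
W * Ttrans = 32 * 1 = 32 ms of sending per cycle
W * Ttrans / (Ttrans + RTT) = 32 / 11 = 2.909091
U = min(1, 2.909091) = 1.000000
U% = 100.00%

100.00


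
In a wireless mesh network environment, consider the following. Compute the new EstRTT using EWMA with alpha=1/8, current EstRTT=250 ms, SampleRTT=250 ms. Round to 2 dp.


Given: EstRTT = 250 ms, SampleRTT = 250 ms, alpha = 1/8
New EstRTT = (1 - alpha) * EstRTT + alpha * SampleRTT
(7/8) * 250 = 218.75
(1/8) * 250 = 31.25
New EstRTT = 218.75 + 31.25 = 250 ms -> 250.00 ms (2 dp)

250.00


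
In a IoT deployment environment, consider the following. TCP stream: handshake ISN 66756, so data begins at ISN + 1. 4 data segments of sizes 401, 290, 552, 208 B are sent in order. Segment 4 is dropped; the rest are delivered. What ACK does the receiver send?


SYN uses sequence number 66756; first data byte = ISN + 1 = 66757.
Segment 1: SEQ = 66757, len = 401 B, covers [66757, 67157]
Segment 2: SEQ = 67158, len = 290 B, covers [67158, 67447]
Segment 3: SEQ = 67448, len = 552 B, covers [67448, 67999]
Segment 4: SEQ = 68000, len = 208 B, covers [68000, 68207] [LOST]
In-order data received: bytes [66757, 67999] (segments 1..3).
Segment 4 missing -> gap begins at byte 68000.
Cumulative ACK = next expected in-order byte = 66757 + 401 + 290 + 552 = 68000

68000


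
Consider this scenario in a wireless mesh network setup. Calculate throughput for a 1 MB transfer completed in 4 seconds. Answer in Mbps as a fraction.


Given: file = 1 MB, time = 4 s
File in Mb = 1 * 8 = 8 Mb
Throughput = 8 / 4 Mbps
Throughput = 2 Mbps

2


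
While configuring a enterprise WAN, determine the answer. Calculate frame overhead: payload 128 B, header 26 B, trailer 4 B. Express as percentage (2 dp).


Given: payload = 128 B, header = 26 B, trailer = 4 B
Overhead bytes = header + trailer = 26 + 4 = 30
Total frame = payload + overhead = 128 + 30 = 158
Overhead % = 30 / 158 * 100 = 18.9873% -> 18.99% (2 dp)

18.99


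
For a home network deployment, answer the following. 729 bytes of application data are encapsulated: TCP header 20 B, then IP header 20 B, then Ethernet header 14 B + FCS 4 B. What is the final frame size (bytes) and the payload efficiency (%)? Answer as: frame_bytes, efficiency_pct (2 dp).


TCP segment = 729 + 20 = 749 B
IP packet = 749 + 20 = 769 B
Ethernet frame = 769 + 14 + 4 = 787 B
Efficiency = app / frame = 729 / 787 = 0.926302 = 92.6302% -> 92.63% (2 dp)

787, 92.63


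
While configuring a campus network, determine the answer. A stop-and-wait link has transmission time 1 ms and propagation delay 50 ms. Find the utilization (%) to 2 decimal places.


Given: Ttrans = 1 ms, Tprop = 50 ms
RTT = 2 * Tprop = 2 * 50 = 100 ms
U = Ttrans / (Ttrans + RTT)
U = 1 / (1 + 100)
U = 1 / 101 = 0.009901
U% = 0.99%

0.99


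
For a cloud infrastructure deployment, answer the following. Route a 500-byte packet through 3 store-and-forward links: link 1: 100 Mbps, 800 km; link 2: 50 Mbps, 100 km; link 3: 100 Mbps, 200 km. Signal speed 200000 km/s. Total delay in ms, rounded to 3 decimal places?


Packet = 500 bytes = 4000 bits. Store-and-forward: sum (t_trans + t_prop) per link.
Link 1: t_trans = 4000/(100*10^6) s = 0.0400 ms; t_prop = 800/200000 s = 4.0000 ms; subtotal = 4.0400 ms
Link 2: t_trans = 4000/(50*10^6) s = 0.0800 ms; t_prop = 100/200000 s = 0.5000 ms; subtotal = 0.5800 ms
Link 3: t_trans = 4000/(100*10^6) s = 0.0400 ms; t_prop = 200/200000 s = 1.0000 ms; subtotal = 1.0400 ms
End-to-end = 4.0400 + 0.5800 + 1.0400 = 5.6600 ms -> 5.660 ms (3 dp)

5.660


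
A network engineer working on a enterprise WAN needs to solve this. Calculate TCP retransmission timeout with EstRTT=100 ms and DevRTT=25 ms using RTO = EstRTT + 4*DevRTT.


Given: EstRTT = 100 ms, DevRTT = 25 ms
Timeout = EstRTT + 4 * DevRTT
4 * DevRTT = 4 * 25 = 100
Timeout = 100 + 100 = 200 ms

200


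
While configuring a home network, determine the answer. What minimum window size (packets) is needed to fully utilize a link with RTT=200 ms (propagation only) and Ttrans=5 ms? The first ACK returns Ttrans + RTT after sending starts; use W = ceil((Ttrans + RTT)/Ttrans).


Given: Ttrans = 5 ms, RTT = 200 ms (= 2 * Tprop, Tprop = 100 ms)
Time until first ACK returns = Ttrans + RTT = 5 + 200 = 205 ms
Need W * Ttrans >= Ttrans + RTT  ->  W >= (Ttrans + RTT) / Ttrans
(Ttrans + RTT) / Ttrans = 205 / 5 = 41
W_min = ceil(41) = 41

41


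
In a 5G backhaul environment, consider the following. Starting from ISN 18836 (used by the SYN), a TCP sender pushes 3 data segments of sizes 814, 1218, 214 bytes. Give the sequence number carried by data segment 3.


The SYN occupies sequence number ISN = 18836, so the first data byte is ISN + 1 = 18837.
SEQ of data segment i = (ISN + 1) + sum of payload sizes of segments 1..i-1.
Segment 1: SEQ = 18837, payload = 814 bytes
Segment 2: SEQ = 19651, payload = 1218 bytes
Segment 3: SEQ = 20869, payload = 214 bytes
SEQ of segment 3 = 18837 + 814 + 1218 = 20869

20869


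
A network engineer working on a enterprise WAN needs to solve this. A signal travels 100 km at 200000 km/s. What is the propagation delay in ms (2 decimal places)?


Given: distance = 100 km, speed = 200000 km/s
Delay = distance / speed = 100 / 200000 seconds
Delay in ms = 100 * 1000 / 200000
Delay = 0.5000 ms
Rounded to 2 dp = 0.50 ms

0.50


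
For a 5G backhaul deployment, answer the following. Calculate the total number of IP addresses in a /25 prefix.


Given: CIDR prefix /25
Host bits = 32 - 25 = 7
Total addresses = 2^7 = 128

128


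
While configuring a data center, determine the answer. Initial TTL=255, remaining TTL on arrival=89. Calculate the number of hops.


Given: initial TTL = 255, received TTL = 89
Hops = initial TTL - received TTL
Hops = 255 - 89 = 166

166


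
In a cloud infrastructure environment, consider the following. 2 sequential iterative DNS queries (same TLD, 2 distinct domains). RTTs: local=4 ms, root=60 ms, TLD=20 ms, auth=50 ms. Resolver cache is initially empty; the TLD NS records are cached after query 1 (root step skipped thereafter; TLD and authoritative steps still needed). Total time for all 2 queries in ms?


Lookup 1 (cold cache): local + root + TLD + auth = 4 + 60 + 20 + 50 = 134 ms
Lookups 2..2 (TLD NS cached -> skip root; new domain -> still ask TLD and auth): local + TLD + auth = 4 + 20 + 50 = 74 ms each
Remaining 1 lookups: 1 * 74 = 74 ms
Total = 134 + 74 = 208 ms

208


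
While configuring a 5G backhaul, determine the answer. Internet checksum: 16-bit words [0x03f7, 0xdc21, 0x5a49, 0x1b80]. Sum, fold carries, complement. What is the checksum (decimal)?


Given words: [0x03f7, 0xdc21, 0x5a49, 0x1b80]
Step 1: Sum all words
Raw sum = 1015 + 56353 + 23113 + 7040 = 87521
Step 2: Fold carry: (21985 + 1) = 21986
One's complement = ~21986 & 0xFFFF = 43549

43549


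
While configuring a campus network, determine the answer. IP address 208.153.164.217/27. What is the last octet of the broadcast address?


Given: IP = 208.153.164.217, prefix = /27
Host bits = 32 - 27 = 5
Network last octet = 217 AND mask = 192
Host part size = 2^5 - 1 = 31
Broadcast last octet = 192 OR 31 = 223

223


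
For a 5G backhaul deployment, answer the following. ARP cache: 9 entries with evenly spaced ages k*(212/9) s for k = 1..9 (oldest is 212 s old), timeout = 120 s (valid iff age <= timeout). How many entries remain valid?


Ages are k * 212/9 s for k = 1..9 (spacing = 23.5556 s).
Entry k is valid iff k * 212/9 <= 120 iff k <= 9 * 120 / 212 = 5.0943
n_valid = floor(5.0943) = 5
(n_stale = 9 - 5 = 4)

5


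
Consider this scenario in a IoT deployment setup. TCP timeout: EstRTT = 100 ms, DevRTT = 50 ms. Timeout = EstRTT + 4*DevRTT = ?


Given: EstRTT = 100 ms, DevRTT = 50 ms
Timeout = EstRTT + 4 * DevRTT
4 * DevRTT = 4 * 50 = 200
Timeout = 100 + 200 = 300 ms

300


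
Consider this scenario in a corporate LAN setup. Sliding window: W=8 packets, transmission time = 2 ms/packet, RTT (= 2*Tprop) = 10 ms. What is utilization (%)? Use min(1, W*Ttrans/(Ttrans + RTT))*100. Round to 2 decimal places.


Given: W = 8, Ttrans = 2 ms, RTT = 10 ms (= 2 * Tprop, Tprop = 5 ms)
Cycle time = Ttrans + RTT = 2 + 10 = 12 ms (first packet sent until its ACK returns)
W * Ttrans = 8 * 2 = 16 ms of sending per cycle
W * Ttrans / (Ttrans + RTT) = 16 / 12 = 1.333333
U = min(1, 1.333333) = 1.000000
U% = 100.00%

100.00


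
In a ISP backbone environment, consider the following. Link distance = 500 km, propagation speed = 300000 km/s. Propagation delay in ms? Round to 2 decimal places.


Given: distance = 500 km, speed = 300000 km/s
Delay = distance / speed = 500 / 300000 seconds
Delay in ms = 500 * 1000 / 300000
Delay = 1.6667 ms
Rounded to 2 dp = 1.67 ms

1.67


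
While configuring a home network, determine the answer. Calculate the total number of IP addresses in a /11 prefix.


Given: CIDR prefix /11
Host bits = 32 - 11 = 21
Total addresses = 2^21 = 2097152

2097152


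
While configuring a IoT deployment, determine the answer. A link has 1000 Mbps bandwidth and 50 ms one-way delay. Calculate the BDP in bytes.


Given: bandwidth = 1000 Mbps, delay = 50 ms
BDP in bits = 1000 * 10^6 * 50 / 1000
BDP in bits = 50000000
BDP in bytes = 50000000 / 8 = 6250000

6250000


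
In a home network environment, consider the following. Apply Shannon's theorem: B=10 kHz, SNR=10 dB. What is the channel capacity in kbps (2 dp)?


Given: B = 10 kHz, SNR = 10 dB
SNR linear = 10^(10/10) = 10
1 + SNR = 11
log2(11) = 3.4594316186
C = 10 * 1000 * 3.4594316186 = 34594.3162 bps
C = 34.594316 kbps -> 34.59 kbps (2 dp)

34.59


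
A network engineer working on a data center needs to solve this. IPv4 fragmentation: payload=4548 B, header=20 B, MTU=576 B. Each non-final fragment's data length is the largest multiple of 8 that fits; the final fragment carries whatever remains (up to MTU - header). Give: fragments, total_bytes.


Max data per non-final fragment = floor((MTU - header)/8)*8 = floor((576 - 20)/8)*8 = floor(556/8)*8 = 552 B
Final fragment needs no 8-byte alignment: it can carry up to MTU - header = 556 B
Non-final fragments needed = ceil((payload - 556) / 552) = ceil(3992/552) = ceil(7.2319) = 8
Number of fragments = 8 + 1 = 9
Fragment sizes (data): 8 * 552 B + 132 B (last, 132 <= 556 OK)
Total bytes sent = payload + n_frags * header = 4548 + 9*20 = 4548 + 180 = 4728 B

9, 4728


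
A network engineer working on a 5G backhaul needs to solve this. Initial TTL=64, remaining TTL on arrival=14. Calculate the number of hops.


Given: initial TTL = 64, received TTL = 14
Hops = initial TTL - received TTL
Hops = 64 - 14 = 50

50


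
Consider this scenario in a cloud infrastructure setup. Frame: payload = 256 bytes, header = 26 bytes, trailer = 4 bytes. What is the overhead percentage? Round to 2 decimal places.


Given: payload = 256 B, header = 26 B, trailer = 4 B
Overhead bytes = header + trailer = 26 + 4 = 30
Total frame = payload + overhead = 256 + 30 = 286
Overhead % = 30 / 286 * 100 = 10.4895% -> 10.49% (2 dp)

10.49


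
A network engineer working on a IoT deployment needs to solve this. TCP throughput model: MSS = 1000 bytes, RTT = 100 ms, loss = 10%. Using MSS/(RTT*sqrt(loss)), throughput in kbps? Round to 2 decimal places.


Given: MSS = 1000 bytes, RTT = 100 ms, loss = 10%
RTT in seconds = 100 / 1000 = 0.1
Loss rate = 10% = 0.1
sqrt(loss) = sqrt(0.1) = 0.316227766017
Throughput (bytes/s) = 1000 / (0.1 * 0.316227766017) = 31622.7766
Throughput (kbps) = 31622.7766 * 8 / 1000 = 252.982213 -> 252.98 kbps (2 dp)

252.98


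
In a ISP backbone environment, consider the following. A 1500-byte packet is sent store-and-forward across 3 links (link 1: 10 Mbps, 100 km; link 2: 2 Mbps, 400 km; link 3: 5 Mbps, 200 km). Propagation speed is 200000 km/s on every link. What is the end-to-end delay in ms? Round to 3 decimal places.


Packet = 1500 bytes = 12000 bits. Store-and-forward: sum (t_trans + t_prop) per link.
Link 1: t_trans = 12000/(10*10^6) s = 1.2000 ms; t_prop = 100/200000 s = 0.5000 ms; subtotal = 1.7000 ms
Link 2: t_trans = 12000/(2*10^6) s = 6.0000 ms; t_prop = 400/200000 s = 2.0000 ms; subtotal = 8.0000 ms
Link 3: t_trans = 12000/(5*10^6) s = 2.4000 ms; t_prop = 200/200000 s = 1.0000 ms; subtotal = 3.4000 ms
End-to-end = 1.7000 + 8.0000 + 3.4000 = 13.1000 ms -> 13.100 ms (3 dp)

13.100


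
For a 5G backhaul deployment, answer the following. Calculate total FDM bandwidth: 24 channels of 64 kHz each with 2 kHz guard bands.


Given: 24 channels, 64 kHz each, guard = 2 kHz
Channel bandwidth = 24 * 64 = 1536 kHz
Guard bands = 23 gaps * 2 kHz = 46 kHz
Total = 1536 + 46 = 1582 kHz

1582


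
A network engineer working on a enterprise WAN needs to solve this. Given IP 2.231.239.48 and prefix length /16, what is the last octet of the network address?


Given: IP = 2.231.239.48, prefix = /16
Subnet mask = 255.255.0.0
Last octet of IP: 48
Last octet of mask: 0
Network last octet = 48 AND 0 = 0

0


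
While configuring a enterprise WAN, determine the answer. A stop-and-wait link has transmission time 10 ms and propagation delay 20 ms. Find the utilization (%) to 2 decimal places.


Given: Ttrans = 10 ms, Tprop = 20 ms
RTT = 2 * Tprop = 2 * 20 = 40 ms
U = Ttrans / (Ttrans + RTT)
U = 10 / (10 + 40)
U = 10 / 50 = 0.2
U% = 20.00%

20.00


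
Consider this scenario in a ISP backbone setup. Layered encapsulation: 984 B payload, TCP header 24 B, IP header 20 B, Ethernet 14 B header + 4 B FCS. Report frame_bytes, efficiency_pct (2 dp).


TCP segment = 984 + 24 = 1008 B
IP packet = 1008 + 20 = 1028 B
Ethernet frame = 1028 + 14 + 4 = 1046 B
Efficiency = app / frame = 984 / 1046 = 0.940727 = 94.0727% -> 94.07% (2 dp)

1046, 94.07


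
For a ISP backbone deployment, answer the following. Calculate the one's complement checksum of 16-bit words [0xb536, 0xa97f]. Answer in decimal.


Given words: [0xb536, 0xa97f]
Step 1: Sum all words
Raw sum = 46390 + 43391 = 89781
Step 2: Fold carry: (24245 + 1) = 24246
One's complement = ~24246 & 0xFFFF = 41289

41289


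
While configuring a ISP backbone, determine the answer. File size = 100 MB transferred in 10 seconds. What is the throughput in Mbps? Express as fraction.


Given: file = 100 MB, time = 10 s
File in Mb = 100 * 8 = 800 Mb
Throughput = 800 / 10 Mbps
Throughput = 80 Mbps

80


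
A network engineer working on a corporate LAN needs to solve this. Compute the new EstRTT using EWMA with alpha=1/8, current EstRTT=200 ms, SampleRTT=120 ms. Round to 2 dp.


Given: EstRTT = 200 ms, SampleRTT = 120 ms, alpha = 1/8
New EstRTT = (1 - alpha) * EstRTT + alpha * SampleRTT
(7/8) * 200 = 175
(1/8) * 120 = 15
New EstRTT = 175 + 15 = 190 ms -> 190.00 ms (2 dp)

190.00


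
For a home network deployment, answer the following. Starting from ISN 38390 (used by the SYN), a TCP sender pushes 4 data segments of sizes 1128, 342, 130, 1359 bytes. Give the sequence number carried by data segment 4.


The SYN occupies sequence number ISN = 38390, so the first data byte is ISN + 1 = 38391.
SEQ of data segment i = (ISN + 1) + sum of payload sizes of segments 1..i-1.
Segment 1: SEQ = 38391, payload = 1128 bytes
Segment 2: SEQ = 39519, payload = 342 bytes
Segment 3: SEQ = 39861, payload = 130 bytes
Segment 4: SEQ = 39991, payload = 1359 bytes
SEQ of segment 4 = 38391 + 1128 + 342 + 130 = 39991

39991


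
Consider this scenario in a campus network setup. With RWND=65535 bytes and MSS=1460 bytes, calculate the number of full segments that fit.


Given: RWND = 65535 bytes, MSS = 1460 bytes
Full segments = floor(RWND / MSS)
Full segments = floor(65535 / 1460)
Full segments = floor(44.887) = 44

44


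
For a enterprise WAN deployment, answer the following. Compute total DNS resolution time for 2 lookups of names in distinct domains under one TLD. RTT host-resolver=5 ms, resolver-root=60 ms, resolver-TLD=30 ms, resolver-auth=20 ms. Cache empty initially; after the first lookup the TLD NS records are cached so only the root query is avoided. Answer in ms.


Lookup 1 (cold cache): local + root + TLD + auth = 5 + 60 + 30 + 20 = 115 ms
Lookups 2..2 (TLD NS cached -> skip root; new domain -> still ask TLD and auth): local + TLD + auth = 5 + 30 + 20 = 55 ms each
Remaining 1 lookups: 1 * 55 = 55 ms
Total = 115 + 55 = 170 ms

170


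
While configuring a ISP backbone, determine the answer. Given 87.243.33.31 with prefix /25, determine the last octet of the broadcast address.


Given: IP = 87.243.33.31, prefix = /25
Host bits = 32 - 25 = 7
Network last octet = 31 AND mask = 0
Host part size = 2^7 - 1 = 127
Broadcast last octet = 0 OR 127 = 127

127
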